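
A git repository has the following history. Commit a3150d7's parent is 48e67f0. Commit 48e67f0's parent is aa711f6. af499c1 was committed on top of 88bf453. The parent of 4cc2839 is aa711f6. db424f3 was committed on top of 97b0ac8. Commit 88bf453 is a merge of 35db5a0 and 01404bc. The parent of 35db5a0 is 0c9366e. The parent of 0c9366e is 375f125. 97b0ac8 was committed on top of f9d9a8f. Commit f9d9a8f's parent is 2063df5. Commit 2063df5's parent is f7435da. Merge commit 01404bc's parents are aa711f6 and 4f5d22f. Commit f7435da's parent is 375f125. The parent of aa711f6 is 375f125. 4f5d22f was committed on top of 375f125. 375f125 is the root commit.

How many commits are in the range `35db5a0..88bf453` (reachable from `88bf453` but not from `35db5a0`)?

Reachable from 88bf453: {01404bc, 0c9366e, 35db5a0, 375f125, 4f5d22f, 88bf453, aa711f6}.
Reachable from 35db5a0: {0c9366e, 35db5a0, 375f125}.
In 88bf453's history but not 35db5a0's: {01404bc, 4f5d22f, 88bf453, aa711f6} — 4 commits.

4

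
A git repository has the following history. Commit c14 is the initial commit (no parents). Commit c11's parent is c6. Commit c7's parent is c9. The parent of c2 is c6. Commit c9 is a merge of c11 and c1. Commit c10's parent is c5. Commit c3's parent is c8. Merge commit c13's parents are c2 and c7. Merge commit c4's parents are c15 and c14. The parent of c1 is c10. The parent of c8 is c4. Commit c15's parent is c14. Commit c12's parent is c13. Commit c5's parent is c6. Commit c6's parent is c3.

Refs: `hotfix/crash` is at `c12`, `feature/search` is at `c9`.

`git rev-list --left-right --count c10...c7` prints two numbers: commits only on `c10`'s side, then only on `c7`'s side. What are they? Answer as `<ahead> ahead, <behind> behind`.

0 ahead, 4 behind

Reachable from c10: {c10, c14, c15, c3, c4, c5, c6, c8}.
Reachable from c7: {c1, c10, c11, c14, c15, c3, c4, c5, c6, c7, c8, c9}.
Only in c10's history (ahead): {} — 0.
Only in c7's history (behind): {c1, c11, c7, c9} — 4.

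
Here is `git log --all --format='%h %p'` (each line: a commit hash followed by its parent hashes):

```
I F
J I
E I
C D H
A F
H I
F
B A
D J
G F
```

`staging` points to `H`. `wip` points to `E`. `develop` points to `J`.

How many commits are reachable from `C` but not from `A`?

5

Reachable from C: {C, D, F, H, I, J}.
Reachable from A: {A, F}.
In C's history but not A's: {C, D, H, I, J} — 5 commits.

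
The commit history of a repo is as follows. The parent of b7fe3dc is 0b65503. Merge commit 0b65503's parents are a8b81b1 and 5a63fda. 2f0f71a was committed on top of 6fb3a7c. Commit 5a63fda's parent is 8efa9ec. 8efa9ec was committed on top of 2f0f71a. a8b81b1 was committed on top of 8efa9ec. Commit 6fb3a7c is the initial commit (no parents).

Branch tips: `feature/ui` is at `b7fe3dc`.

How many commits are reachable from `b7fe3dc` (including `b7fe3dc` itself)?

Walking parent pointers from b7fe3dc: reachable set = {0b65503, 2f0f71a, 5a63fda, 6fb3a7c, 8efa9ec, a8b81b1, b7fe3dc}.
That is 7 commits.

7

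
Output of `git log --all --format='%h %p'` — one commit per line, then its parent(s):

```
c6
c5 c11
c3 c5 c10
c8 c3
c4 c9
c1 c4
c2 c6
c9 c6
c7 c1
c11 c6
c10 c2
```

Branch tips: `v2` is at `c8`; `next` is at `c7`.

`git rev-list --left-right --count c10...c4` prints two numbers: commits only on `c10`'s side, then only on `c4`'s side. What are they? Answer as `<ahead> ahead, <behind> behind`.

2 ahead, 2 behind

Reachable from c10: {c10, c2, c6}.
Reachable from c4: {c4, c6, c9}.
Only in c10's history (ahead): {c10, c2} — 2.
Only in c4's history (behind): {c4, c9} — 2.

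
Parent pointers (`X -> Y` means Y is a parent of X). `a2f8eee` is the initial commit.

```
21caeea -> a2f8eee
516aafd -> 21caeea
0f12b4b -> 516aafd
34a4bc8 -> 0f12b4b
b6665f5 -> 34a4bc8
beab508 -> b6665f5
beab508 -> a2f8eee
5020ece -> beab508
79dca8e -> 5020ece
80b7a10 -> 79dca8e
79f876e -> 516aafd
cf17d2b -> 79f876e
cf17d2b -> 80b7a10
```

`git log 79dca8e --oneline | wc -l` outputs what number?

Walking parent pointers from 79dca8e: reachable set = {0f12b4b, 21caeea, 34a4bc8, 5020ece, 516aafd, 79dca8e, a2f8eee, b6665f5, beab508}.
That is 9 commits.

9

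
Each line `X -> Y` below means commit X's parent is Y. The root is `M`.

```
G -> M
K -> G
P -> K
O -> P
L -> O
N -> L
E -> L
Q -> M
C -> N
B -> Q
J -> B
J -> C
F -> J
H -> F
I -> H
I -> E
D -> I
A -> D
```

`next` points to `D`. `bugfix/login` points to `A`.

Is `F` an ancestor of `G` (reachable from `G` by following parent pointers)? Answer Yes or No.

Ancestors of G: {G, M}.
F is not in that set, so it is not an ancestor of G.

No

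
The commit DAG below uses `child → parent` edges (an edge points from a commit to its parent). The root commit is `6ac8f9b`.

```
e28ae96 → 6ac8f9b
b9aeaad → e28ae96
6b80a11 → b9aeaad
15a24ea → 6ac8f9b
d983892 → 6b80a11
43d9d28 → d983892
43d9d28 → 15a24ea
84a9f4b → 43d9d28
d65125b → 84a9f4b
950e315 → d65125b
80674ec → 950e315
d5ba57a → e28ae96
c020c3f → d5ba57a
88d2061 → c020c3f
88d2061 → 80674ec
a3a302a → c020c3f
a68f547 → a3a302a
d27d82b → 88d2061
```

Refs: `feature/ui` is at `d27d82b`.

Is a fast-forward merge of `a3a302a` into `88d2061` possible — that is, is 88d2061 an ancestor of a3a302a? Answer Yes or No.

No

A fast-forward from 88d2061 to a3a302a is possible iff 88d2061 is an ancestor of a3a302a.
Ancestors of a3a302a: {6ac8f9b, a3a302a, c020c3f, d5ba57a, e28ae96}.
88d2061 is not among them, so fast-forward is not possible.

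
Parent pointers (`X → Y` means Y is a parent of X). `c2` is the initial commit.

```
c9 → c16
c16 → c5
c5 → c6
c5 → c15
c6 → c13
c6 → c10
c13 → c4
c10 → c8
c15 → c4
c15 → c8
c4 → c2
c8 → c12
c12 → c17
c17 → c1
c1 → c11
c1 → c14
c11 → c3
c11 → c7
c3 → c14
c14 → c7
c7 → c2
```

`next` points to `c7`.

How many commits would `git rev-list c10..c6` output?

3

Reachable from c6: {c1, c10, c11, c12, c13, c14, c17, c2, c3, c4, c6, c7, c8}.
Reachable from c10: {c1, c10, c11, c12, c14, c17, c2, c3, c7, c8}.
In c6's history but not c10's: {c13, c4, c6} — 3 commits.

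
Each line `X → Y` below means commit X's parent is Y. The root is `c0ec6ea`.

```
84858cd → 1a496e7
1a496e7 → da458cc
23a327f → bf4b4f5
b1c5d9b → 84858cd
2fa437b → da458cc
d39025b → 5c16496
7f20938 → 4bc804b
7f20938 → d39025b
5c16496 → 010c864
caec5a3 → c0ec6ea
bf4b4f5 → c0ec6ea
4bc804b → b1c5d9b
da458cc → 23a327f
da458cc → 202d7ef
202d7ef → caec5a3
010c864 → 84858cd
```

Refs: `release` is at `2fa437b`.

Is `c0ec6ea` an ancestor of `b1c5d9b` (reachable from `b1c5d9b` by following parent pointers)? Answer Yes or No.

Ancestors of b1c5d9b (commits reachable by following parents): {1a496e7, 202d7ef, 23a327f, 84858cd, b1c5d9b, bf4b4f5, c0ec6ea, caec5a3, da458cc}.
c0ec6ea is in that set, so it is an ancestor of b1c5d9b.

Yes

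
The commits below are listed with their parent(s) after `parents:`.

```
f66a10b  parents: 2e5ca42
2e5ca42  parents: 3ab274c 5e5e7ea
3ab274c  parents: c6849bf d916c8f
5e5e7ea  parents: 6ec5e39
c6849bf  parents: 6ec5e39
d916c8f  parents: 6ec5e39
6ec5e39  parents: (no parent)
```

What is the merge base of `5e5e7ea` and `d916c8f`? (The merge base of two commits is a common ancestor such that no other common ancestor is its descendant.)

Ancestors of 5e5e7ea: {5e5e7ea, 6ec5e39}.
Ancestors of d916c8f: {6ec5e39, d916c8f}.
Common ancestors: {6ec5e39}.
The only common ancestor is 6ec5e39, so it is the merge base.

6ec5e39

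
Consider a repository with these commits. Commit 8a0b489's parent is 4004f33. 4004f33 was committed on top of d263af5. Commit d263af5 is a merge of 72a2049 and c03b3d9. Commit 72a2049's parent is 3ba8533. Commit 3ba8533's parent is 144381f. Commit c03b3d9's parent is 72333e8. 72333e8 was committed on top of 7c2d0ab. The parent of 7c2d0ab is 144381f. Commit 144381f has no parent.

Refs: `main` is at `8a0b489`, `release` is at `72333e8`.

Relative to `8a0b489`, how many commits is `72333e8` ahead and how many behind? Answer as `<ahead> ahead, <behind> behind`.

Reachable from 72333e8: {144381f, 72333e8, 7c2d0ab}.
Reachable from 8a0b489: {144381f, 3ba8533, 4004f33, 72333e8, 72a2049, 7c2d0ab, 8a0b489, c03b3d9, d263af5}.
Only in 72333e8's history (ahead): {} — 0.
Only in 8a0b489's history (behind): {3ba8533, 4004f33, 72a2049, 8a0b489, c03b3d9, d263af5} — 6.

0 ahead, 6 behind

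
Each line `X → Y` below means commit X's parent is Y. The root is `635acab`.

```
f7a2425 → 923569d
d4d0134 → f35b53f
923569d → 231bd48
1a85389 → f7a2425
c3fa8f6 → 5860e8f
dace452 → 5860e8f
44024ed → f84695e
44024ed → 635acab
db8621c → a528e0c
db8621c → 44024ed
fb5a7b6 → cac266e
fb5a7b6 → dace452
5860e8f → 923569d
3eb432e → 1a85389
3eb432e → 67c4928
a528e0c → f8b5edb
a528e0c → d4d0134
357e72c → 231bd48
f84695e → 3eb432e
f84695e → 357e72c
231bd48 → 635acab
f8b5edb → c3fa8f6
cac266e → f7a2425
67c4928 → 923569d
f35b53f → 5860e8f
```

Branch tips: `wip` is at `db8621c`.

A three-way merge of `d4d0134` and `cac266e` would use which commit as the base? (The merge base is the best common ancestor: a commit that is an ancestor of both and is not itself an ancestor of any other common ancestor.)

923569d

Ancestors of d4d0134: {231bd48, 5860e8f, 635acab, 923569d, d4d0134, f35b53f}.
Ancestors of cac266e: {231bd48, 635acab, 923569d, cac266e, f7a2425}.
Common ancestors: {231bd48, 635acab, 923569d}.
Among these, 923569d is not an ancestor of any other common ancestor — it is the merge base.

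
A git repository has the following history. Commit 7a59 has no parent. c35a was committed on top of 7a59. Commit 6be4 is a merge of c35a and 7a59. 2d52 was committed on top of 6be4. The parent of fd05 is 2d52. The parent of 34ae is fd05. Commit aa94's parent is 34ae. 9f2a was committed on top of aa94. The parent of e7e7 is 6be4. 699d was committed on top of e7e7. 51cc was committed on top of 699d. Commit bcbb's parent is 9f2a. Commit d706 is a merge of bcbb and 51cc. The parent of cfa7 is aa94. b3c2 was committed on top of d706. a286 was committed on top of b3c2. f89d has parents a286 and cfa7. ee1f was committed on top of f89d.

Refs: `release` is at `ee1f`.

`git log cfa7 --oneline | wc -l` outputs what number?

Walking parent pointers from cfa7: reachable set = {2d52, 34ae, 6be4, 7a59, aa94, c35a, cfa7, fd05}.
That is 8 commits.

8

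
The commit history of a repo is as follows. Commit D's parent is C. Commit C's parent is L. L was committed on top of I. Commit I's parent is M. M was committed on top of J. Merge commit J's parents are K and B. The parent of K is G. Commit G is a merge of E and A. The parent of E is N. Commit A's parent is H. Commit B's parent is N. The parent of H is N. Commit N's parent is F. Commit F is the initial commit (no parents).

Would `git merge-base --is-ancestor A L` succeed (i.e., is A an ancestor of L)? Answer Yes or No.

Ancestors of L (commits reachable by following parents): {A, B, E, F, G, H, I, J, K, L, M, N}.
A is in that set, so it is an ancestor of L.

Yes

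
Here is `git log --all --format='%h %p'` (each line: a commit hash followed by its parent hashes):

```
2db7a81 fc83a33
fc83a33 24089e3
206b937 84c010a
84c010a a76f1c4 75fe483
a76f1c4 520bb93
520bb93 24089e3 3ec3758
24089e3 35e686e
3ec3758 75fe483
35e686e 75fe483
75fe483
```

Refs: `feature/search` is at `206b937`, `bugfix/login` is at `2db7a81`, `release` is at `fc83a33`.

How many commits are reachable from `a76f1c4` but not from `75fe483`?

5

Reachable from a76f1c4: {24089e3, 35e686e, 3ec3758, 520bb93, 75fe483, a76f1c4}.
Reachable from 75fe483: {75fe483}.
In a76f1c4's history but not 75fe483's: {24089e3, 35e686e, 3ec3758, 520bb93, a76f1c4} — 5 commits.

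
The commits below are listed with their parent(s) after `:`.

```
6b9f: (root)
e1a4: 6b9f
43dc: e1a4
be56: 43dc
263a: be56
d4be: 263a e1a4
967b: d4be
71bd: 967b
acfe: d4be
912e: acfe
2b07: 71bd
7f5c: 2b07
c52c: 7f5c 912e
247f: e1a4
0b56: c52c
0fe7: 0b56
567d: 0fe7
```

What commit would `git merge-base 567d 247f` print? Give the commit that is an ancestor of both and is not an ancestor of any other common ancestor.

Ancestors of 567d: {0b56, 0fe7, 263a, 2b07, 43dc, 567d, 6b9f, 71bd, 7f5c, 912e, 967b, acfe, be56, c52c, d4be, e1a4}.
Ancestors of 247f: {247f, 6b9f, e1a4}.
Common ancestors: {6b9f, e1a4}.
Among these, e1a4 is not an ancestor of any other common ancestor — it is the merge base.

e1a4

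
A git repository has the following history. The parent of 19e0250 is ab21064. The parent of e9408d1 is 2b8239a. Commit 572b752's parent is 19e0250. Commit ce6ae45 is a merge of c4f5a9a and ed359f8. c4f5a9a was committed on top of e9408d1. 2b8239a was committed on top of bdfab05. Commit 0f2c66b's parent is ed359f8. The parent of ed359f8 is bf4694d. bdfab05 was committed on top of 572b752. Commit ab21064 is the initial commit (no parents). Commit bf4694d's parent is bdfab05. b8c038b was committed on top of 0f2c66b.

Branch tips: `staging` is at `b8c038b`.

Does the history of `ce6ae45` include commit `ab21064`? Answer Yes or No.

Ancestors of ce6ae45 (commits reachable by following parents): {19e0250, 2b8239a, 572b752, ab21064, bdfab05, bf4694d, c4f5a9a, ce6ae45, e9408d1, ed359f8}.
ab21064 is in that set, so it is an ancestor of ce6ae45.

Yes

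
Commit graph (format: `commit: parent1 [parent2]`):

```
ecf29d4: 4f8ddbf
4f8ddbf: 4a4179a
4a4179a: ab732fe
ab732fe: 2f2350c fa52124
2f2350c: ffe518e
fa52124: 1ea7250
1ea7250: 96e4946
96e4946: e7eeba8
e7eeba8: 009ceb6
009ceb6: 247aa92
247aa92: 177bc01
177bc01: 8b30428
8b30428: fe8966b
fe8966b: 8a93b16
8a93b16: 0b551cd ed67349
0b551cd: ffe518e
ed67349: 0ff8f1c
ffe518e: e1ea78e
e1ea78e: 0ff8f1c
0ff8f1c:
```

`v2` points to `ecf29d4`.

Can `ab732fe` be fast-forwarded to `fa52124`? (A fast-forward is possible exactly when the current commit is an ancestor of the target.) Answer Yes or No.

No

A fast-forward from ab732fe to fa52124 is possible iff ab732fe is an ancestor of fa52124.
Ancestors of fa52124: {009ceb6, 0b551cd, 0ff8f1c, 177bc01, 1ea7250, 247aa92, 8a93b16, 8b30428, 96e4946, e1ea78e, e7eeba8, ed67349, fa52124, fe8966b, ffe518e}.
ab732fe is not among them, so fast-forward is not possible.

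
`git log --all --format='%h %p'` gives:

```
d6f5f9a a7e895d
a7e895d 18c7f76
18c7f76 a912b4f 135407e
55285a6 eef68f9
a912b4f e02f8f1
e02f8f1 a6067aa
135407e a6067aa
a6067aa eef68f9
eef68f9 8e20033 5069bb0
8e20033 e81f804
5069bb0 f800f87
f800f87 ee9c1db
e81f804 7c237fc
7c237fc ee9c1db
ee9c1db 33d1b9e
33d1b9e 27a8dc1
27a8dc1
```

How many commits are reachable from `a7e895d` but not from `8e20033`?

Reachable from a7e895d: {135407e, 18c7f76, 27a8dc1, 33d1b9e, 5069bb0, 7c237fc, 8e20033, a6067aa, a7e895d, a912b4f, e02f8f1, e81f804, ee9c1db, eef68f9, f800f87}.
Reachable from 8e20033: {27a8dc1, 33d1b9e, 7c237fc, 8e20033, e81f804, ee9c1db}.
In a7e895d's history but not 8e20033's: {135407e, 18c7f76, 5069bb0, a6067aa, a7e895d, a912b4f, e02f8f1, eef68f9, f800f87} — 9 commits.

9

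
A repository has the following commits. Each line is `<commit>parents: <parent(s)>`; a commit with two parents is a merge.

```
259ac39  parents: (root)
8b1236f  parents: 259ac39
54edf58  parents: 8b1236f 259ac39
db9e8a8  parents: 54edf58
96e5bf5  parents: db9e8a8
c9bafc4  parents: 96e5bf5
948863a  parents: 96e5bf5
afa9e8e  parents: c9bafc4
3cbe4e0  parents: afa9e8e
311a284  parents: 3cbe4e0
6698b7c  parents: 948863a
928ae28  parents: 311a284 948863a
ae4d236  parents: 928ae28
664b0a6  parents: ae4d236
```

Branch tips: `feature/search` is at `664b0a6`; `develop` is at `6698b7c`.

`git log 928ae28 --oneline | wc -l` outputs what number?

11

Walking parent pointers from 928ae28: reachable set = {259ac39, 311a284, 3cbe4e0, 54edf58, 8b1236f, 928ae28, 948863a, 96e5bf5, afa9e8e, c9bafc4, db9e8a8}.
That is 11 commits.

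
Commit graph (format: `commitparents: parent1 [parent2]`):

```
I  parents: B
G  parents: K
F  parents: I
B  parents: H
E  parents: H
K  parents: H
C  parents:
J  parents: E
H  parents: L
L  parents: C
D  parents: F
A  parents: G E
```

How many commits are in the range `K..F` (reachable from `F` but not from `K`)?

3

Reachable from F: {B, C, F, H, I, L}.
Reachable from K: {C, H, K, L}.
In F's history but not K's: {B, F, I} — 3 commits.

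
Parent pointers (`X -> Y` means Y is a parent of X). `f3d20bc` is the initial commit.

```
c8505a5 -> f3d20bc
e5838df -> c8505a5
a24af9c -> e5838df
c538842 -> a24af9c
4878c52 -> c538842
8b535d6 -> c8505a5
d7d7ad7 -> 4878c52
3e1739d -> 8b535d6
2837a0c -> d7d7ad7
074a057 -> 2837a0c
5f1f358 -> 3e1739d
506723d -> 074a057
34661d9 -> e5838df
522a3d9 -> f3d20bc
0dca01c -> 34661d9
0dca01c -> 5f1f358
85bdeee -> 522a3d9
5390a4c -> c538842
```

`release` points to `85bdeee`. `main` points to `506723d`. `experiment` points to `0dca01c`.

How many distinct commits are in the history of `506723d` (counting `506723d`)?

Walking parent pointers from 506723d: reachable set = {074a057, 2837a0c, 4878c52, 506723d, a24af9c, c538842, c8505a5, d7d7ad7, e5838df, f3d20bc}.
That is 10 commits.

10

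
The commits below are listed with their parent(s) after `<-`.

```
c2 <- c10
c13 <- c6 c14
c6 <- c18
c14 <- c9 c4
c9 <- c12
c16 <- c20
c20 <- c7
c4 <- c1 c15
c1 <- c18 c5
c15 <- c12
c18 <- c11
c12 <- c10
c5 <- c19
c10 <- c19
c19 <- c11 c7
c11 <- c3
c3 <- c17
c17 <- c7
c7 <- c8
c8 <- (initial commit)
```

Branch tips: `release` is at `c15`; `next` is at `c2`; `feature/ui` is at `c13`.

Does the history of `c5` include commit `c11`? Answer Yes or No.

Ancestors of c5 (commits reachable by following parents): {c11, c17, c19, c3, c5, c7, c8}.
c11 is in that set, so it is an ancestor of c5.

Yes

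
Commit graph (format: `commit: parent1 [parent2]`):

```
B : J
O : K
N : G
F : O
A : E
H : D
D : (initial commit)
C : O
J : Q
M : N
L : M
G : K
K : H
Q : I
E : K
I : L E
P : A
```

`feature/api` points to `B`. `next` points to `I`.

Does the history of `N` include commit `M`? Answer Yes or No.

Ancestors of N: {D, G, H, K, N}.
M is not in that set, so it is not an ancestor of N.

No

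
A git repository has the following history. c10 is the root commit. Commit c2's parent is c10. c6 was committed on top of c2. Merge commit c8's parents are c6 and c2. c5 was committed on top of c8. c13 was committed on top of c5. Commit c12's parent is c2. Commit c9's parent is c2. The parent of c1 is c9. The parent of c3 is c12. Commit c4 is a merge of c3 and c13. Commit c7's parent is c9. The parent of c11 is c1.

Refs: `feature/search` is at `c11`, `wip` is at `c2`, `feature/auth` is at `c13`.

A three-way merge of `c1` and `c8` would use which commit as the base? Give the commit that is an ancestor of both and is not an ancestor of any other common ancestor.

c2

Ancestors of c1: {c1, c10, c2, c9}.
Ancestors of c8: {c10, c2, c6, c8}.
Common ancestors: {c10, c2}.
Among these, c2 is not an ancestor of any other common ancestor — it is the merge base.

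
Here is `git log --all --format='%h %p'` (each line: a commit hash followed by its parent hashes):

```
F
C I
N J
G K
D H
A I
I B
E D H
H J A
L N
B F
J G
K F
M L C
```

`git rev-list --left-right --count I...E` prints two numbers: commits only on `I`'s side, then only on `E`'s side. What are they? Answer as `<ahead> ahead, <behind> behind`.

Reachable from I: {B, F, I}.
Reachable from E: {A, B, D, E, F, G, H, I, J, K}.
Only in I's history (ahead): {} — 0.
Only in E's history (behind): {A, D, E, G, H, J, K} — 7.

0 ahead, 7 behind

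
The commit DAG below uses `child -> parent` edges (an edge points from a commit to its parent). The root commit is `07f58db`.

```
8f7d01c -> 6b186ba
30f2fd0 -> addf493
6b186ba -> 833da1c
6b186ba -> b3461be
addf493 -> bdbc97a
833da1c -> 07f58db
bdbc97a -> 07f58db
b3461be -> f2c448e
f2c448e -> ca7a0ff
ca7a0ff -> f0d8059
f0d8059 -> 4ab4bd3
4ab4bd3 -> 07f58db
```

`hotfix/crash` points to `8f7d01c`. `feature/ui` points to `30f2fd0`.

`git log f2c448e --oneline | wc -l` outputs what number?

5

Walking parent pointers from f2c448e: reachable set = {07f58db, 4ab4bd3, ca7a0ff, f0d8059, f2c448e}.
That is 5 commits.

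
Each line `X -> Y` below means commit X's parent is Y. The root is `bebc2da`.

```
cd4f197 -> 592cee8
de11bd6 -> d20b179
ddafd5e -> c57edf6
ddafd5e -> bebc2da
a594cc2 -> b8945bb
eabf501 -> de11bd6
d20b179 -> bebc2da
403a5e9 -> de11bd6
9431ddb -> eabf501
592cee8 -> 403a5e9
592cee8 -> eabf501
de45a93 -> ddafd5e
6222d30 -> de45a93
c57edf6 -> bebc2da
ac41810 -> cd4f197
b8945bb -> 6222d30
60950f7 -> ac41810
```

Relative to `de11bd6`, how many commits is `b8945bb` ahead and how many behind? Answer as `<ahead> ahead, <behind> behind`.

Reachable from b8945bb: {6222d30, b8945bb, bebc2da, c57edf6, ddafd5e, de45a93}.
Reachable from de11bd6: {bebc2da, d20b179, de11bd6}.
Only in b8945bb's history (ahead): {6222d30, b8945bb, c57edf6, ddafd5e, de45a93} — 5.
Only in de11bd6's history (behind): {d20b179, de11bd6} — 2.

5 ahead, 2 behind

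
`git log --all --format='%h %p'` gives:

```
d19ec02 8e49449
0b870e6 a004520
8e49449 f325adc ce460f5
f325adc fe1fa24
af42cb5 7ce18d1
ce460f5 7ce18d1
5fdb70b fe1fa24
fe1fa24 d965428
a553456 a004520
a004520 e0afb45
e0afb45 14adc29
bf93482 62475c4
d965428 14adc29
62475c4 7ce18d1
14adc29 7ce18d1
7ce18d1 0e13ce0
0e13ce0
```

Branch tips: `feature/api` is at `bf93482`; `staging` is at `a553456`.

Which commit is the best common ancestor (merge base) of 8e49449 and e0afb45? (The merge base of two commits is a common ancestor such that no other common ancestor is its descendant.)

Ancestors of 8e49449: {0e13ce0, 14adc29, 7ce18d1, 8e49449, ce460f5, d965428, f325adc, fe1fa24}.
Ancestors of e0afb45: {0e13ce0, 14adc29, 7ce18d1, e0afb45}.
Common ancestors: {0e13ce0, 14adc29, 7ce18d1}.
Among these, 14adc29 is not an ancestor of any other common ancestor — it is the merge base.

14adc29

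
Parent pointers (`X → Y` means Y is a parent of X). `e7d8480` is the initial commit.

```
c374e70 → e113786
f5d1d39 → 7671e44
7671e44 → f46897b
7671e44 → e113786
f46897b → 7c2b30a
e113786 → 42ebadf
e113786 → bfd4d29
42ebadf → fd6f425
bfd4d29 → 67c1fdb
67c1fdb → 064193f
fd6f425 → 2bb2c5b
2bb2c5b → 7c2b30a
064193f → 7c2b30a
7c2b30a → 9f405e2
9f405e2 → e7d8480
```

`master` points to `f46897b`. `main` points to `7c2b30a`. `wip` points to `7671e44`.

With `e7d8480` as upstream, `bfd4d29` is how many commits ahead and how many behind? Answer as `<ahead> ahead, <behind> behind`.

5 ahead, 0 behind

Reachable from bfd4d29: {064193f, 67c1fdb, 7c2b30a, 9f405e2, bfd4d29, e7d8480}.
Reachable from e7d8480: {e7d8480}.
Only in bfd4d29's history (ahead): {064193f, 67c1fdb, 7c2b30a, 9f405e2, bfd4d29} — 5.
Only in e7d8480's history (behind): {} — 0.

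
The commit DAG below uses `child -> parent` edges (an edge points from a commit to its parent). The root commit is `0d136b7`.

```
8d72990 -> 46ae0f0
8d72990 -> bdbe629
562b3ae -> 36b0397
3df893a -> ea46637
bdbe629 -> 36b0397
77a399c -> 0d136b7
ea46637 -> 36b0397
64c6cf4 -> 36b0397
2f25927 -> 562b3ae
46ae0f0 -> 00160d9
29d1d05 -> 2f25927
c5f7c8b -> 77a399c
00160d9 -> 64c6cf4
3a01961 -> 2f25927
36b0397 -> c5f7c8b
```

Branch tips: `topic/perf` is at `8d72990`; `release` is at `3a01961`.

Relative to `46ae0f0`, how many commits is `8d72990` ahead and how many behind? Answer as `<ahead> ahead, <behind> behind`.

2 ahead, 0 behind

Reachable from 8d72990: {00160d9, 0d136b7, 36b0397, 46ae0f0, 64c6cf4, 77a399c, 8d72990, bdbe629, c5f7c8b}.
Reachable from 46ae0f0: {00160d9, 0d136b7, 36b0397, 46ae0f0, 64c6cf4, 77a399c, c5f7c8b}.
Only in 8d72990's history (ahead): {8d72990, bdbe629} — 2.
Only in 46ae0f0's history (behind): {} — 0.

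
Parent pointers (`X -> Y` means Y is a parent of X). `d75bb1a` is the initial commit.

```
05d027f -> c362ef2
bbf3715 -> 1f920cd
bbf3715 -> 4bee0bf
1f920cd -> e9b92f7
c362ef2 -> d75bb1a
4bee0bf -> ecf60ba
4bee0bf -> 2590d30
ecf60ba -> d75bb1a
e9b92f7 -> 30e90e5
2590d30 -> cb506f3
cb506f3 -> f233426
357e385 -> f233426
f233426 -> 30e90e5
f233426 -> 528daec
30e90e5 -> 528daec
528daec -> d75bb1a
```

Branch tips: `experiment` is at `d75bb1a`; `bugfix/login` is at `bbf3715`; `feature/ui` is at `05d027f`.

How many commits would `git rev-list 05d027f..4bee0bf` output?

7

Reachable from 4bee0bf: {2590d30, 30e90e5, 4bee0bf, 528daec, cb506f3, d75bb1a, ecf60ba, f233426}.
Reachable from 05d027f: {05d027f, c362ef2, d75bb1a}.
In 4bee0bf's history but not 05d027f's: {2590d30, 30e90e5, 4bee0bf, 528daec, cb506f3, ecf60ba, f233426} — 7 commits.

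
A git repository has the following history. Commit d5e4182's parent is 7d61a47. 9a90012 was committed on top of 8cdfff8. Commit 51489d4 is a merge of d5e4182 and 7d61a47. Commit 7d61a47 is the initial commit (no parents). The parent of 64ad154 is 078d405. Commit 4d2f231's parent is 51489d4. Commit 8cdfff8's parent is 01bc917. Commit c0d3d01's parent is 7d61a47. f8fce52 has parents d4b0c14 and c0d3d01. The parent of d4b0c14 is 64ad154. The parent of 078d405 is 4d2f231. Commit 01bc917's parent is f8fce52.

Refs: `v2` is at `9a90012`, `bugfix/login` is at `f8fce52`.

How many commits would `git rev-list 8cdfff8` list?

Walking parent pointers from 8cdfff8: reachable set = {01bc917, 078d405, 4d2f231, 51489d4, 64ad154, 7d61a47, 8cdfff8, c0d3d01, d4b0c14, d5e4182, f8fce52}.
That is 11 commits.

11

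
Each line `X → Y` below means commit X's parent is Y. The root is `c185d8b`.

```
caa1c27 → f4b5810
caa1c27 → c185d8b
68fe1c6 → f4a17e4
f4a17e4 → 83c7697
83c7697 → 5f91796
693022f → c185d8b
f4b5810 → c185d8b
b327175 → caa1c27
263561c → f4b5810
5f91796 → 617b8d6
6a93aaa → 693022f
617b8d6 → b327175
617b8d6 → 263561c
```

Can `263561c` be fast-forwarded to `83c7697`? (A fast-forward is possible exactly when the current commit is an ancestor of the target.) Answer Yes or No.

Yes

A fast-forward from 263561c to 83c7697 is possible iff 263561c is an ancestor of 83c7697.
Ancestors of 83c7697: {263561c, 5f91796, 617b8d6, 83c7697, b327175, c185d8b, caa1c27, f4b5810}.
263561c is among them, so fast-forward is possible.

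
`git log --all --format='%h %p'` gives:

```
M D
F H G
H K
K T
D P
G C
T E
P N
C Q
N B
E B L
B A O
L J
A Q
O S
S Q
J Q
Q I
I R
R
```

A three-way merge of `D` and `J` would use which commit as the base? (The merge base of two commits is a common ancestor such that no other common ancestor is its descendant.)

Q

Ancestors of D: {A, B, D, I, N, O, P, Q, R, S}.
Ancestors of J: {I, J, Q, R}.
Common ancestors: {I, Q, R}.
Among these, Q is not an ancestor of any other common ancestor — it is the merge base.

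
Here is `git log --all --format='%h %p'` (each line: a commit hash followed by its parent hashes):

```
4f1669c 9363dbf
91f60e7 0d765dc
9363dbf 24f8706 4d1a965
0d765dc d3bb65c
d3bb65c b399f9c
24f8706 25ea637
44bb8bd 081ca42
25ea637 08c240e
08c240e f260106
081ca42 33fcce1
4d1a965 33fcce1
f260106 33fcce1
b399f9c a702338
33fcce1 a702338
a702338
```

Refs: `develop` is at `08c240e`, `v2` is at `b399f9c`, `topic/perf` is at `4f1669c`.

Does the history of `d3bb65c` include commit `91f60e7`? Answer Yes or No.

Ancestors of d3bb65c: {a702338, b399f9c, d3bb65c}.
91f60e7 is not in that set, so it is not an ancestor of d3bb65c.

No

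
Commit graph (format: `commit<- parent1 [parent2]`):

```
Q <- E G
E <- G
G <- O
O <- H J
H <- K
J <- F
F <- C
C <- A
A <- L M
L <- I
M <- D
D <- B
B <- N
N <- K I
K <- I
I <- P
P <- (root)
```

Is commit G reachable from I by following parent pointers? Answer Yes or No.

No

Ancestors of I: {I, P}.
G is not in that set, so it is not an ancestor of I.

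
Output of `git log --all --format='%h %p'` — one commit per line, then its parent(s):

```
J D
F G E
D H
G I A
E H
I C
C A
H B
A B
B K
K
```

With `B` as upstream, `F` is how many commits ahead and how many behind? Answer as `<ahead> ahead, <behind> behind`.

Reachable from F: {A, B, C, E, F, G, H, I, K}.
Reachable from B: {B, K}.
Only in F's history (ahead): {A, C, E, F, G, H, I} — 7.
Only in B's history (behind): {} — 0.

7 ahead, 0 behind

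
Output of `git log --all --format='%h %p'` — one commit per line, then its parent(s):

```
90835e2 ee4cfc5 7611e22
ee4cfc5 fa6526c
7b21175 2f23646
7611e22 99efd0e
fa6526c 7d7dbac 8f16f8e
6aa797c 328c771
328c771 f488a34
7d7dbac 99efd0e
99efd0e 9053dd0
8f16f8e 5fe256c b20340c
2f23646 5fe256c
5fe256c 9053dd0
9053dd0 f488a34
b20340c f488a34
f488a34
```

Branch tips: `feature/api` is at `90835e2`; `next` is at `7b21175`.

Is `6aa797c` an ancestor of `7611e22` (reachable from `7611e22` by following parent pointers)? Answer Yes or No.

Ancestors of 7611e22: {7611e22, 9053dd0, 99efd0e, f488a34}.
6aa797c is not in that set, so it is not an ancestor of 7611e22.

No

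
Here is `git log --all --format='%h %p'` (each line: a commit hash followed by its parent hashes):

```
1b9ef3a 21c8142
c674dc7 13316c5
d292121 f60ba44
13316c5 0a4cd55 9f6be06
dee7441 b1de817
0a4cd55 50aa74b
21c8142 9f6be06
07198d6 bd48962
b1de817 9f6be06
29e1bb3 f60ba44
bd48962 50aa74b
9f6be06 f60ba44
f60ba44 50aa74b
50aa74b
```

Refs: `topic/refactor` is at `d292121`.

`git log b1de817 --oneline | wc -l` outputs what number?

Walking parent pointers from b1de817: reachable set = {50aa74b, 9f6be06, b1de817, f60ba44}.
That is 4 commits.

4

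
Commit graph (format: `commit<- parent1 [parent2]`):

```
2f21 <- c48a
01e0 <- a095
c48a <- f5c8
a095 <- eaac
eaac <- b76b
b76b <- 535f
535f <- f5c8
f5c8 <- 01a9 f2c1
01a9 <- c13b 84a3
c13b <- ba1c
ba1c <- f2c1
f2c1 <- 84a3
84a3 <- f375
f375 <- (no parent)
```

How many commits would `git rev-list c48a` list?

Walking parent pointers from c48a: reachable set = {01a9, 84a3, ba1c, c13b, c48a, f2c1, f375, f5c8}.
That is 8 commits.

8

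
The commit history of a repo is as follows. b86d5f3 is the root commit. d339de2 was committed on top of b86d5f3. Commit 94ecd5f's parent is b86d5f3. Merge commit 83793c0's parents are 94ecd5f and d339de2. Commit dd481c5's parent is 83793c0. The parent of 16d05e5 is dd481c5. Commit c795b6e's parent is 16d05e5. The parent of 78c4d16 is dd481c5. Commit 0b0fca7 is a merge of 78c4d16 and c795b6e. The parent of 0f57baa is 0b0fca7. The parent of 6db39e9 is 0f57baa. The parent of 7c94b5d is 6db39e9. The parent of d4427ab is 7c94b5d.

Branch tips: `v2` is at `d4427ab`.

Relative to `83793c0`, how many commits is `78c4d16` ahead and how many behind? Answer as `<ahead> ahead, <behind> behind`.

Reachable from 78c4d16: {78c4d16, 83793c0, 94ecd5f, b86d5f3, d339de2, dd481c5}.
Reachable from 83793c0: {83793c0, 94ecd5f, b86d5f3, d339de2}.
Only in 78c4d16's history (ahead): {78c4d16, dd481c5} — 2.
Only in 83793c0's history (behind): {} — 0.

2 ahead, 0 behind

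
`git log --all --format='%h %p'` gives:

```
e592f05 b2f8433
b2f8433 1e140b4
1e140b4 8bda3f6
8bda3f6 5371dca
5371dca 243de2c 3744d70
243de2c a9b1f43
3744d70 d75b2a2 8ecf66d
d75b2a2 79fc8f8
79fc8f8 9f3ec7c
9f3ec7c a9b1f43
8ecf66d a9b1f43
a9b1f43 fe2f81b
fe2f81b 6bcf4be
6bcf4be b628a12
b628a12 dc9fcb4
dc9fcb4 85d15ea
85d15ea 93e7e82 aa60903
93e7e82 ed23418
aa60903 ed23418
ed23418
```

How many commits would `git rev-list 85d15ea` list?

Walking parent pointers from 85d15ea: reachable set = {85d15ea, 93e7e82, aa60903, ed23418}.
That is 4 commits.

4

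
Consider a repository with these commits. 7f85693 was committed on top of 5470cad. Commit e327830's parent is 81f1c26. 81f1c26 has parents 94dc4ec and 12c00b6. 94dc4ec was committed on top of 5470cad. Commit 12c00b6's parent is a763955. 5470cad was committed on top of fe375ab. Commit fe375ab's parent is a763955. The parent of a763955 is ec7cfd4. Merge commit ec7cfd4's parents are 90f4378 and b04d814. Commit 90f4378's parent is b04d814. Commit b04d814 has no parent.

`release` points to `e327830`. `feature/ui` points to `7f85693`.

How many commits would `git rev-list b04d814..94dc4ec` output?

Reachable from 94dc4ec: {5470cad, 90f4378, 94dc4ec, a763955, b04d814, ec7cfd4, fe375ab}.
Reachable from b04d814: {b04d814}.
In 94dc4ec's history but not b04d814's: {5470cad, 90f4378, 94dc4ec, a763955, ec7cfd4, fe375ab} — 6 commits.

6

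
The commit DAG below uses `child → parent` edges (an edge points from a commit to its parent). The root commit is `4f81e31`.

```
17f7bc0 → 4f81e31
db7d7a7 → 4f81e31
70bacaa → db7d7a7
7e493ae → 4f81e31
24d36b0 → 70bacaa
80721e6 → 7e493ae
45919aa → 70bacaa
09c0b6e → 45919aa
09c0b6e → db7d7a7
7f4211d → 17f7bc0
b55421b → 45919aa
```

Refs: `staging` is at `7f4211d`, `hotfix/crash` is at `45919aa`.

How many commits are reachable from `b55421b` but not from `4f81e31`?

4

Reachable from b55421b: {45919aa, 4f81e31, 70bacaa, b55421b, db7d7a7}.
Reachable from 4f81e31: {4f81e31}.
In b55421b's history but not 4f81e31's: {45919aa, 70bacaa, b55421b, db7d7a7} — 4 commits.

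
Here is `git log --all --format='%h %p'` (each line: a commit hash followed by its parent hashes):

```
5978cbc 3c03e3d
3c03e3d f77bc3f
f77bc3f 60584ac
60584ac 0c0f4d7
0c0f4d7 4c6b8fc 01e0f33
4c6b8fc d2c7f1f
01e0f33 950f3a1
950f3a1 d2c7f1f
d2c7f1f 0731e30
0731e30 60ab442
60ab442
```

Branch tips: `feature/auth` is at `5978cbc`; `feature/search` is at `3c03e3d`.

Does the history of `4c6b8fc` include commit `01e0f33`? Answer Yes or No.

Ancestors of 4c6b8fc: {0731e30, 4c6b8fc, 60ab442, d2c7f1f}.
01e0f33 is not in that set, so it is not an ancestor of 4c6b8fc.

No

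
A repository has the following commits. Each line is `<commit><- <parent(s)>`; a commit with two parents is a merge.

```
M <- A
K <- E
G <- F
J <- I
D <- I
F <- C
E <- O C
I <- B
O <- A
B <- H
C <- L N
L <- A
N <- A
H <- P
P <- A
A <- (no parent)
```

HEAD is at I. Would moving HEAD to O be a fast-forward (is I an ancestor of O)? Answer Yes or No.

A fast-forward from I to O is possible iff I is an ancestor of O.
Ancestors of O: {A, O}.
I is not among them, so fast-forward is not possible.

No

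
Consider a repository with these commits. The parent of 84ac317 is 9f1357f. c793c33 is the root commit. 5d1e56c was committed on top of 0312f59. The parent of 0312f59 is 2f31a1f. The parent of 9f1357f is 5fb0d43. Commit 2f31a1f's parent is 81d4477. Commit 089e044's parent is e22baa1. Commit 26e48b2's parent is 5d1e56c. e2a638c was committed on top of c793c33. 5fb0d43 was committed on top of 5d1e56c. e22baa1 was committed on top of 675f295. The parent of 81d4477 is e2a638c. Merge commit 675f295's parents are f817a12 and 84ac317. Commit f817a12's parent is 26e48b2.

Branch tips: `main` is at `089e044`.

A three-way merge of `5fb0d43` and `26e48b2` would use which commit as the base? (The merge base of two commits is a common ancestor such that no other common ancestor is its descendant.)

Ancestors of 5fb0d43: {0312f59, 2f31a1f, 5d1e56c, 5fb0d43, 81d4477, c793c33, e2a638c}.
Ancestors of 26e48b2: {0312f59, 26e48b2, 2f31a1f, 5d1e56c, 81d4477, c793c33, e2a638c}.
Common ancestors: {0312f59, 2f31a1f, 5d1e56c, 81d4477, c793c33, e2a638c}.
Among these, 5d1e56c is not an ancestor of any other common ancestor — it is the merge base.

5d1e56c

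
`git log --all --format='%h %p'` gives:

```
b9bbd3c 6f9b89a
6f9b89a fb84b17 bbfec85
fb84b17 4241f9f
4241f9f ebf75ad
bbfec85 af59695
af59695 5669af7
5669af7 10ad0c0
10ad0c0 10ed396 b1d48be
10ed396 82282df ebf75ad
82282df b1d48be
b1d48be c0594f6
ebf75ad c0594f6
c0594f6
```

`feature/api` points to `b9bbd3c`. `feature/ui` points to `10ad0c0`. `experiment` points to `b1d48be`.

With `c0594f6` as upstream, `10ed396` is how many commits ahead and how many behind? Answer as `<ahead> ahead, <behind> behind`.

Reachable from 10ed396: {10ed396, 82282df, b1d48be, c0594f6, ebf75ad}.
Reachable from c0594f6: {c0594f6}.
Only in 10ed396's history (ahead): {10ed396, 82282df, b1d48be, ebf75ad} — 4.
Only in c0594f6's history (behind): {} — 0.

4 ahead, 0 behind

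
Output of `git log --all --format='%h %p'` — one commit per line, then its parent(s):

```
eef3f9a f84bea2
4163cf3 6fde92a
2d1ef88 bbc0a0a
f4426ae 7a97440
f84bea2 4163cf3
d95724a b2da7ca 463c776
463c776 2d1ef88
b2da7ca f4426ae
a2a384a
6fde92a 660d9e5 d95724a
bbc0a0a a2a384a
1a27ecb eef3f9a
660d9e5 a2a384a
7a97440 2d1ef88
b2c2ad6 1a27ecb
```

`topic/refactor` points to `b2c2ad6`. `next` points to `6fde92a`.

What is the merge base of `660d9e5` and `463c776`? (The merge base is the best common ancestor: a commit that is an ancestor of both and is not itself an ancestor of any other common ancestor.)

Ancestors of 660d9e5: {660d9e5, a2a384a}.
Ancestors of 463c776: {2d1ef88, 463c776, a2a384a, bbc0a0a}.
Common ancestors: {a2a384a}.
The only common ancestor is a2a384a, so it is the merge base.

a2a384a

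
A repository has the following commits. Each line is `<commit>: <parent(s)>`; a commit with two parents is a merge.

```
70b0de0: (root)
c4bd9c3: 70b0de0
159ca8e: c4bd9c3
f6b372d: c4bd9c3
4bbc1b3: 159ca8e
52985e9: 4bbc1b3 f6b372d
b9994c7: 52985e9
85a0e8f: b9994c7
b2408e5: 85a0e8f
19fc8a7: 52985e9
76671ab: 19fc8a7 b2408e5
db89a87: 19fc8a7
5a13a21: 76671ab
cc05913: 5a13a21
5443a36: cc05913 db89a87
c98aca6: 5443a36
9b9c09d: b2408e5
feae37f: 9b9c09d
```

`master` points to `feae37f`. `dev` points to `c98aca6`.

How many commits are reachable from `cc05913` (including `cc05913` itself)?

Walking parent pointers from cc05913: reachable set = {159ca8e, 19fc8a7, 4bbc1b3, 52985e9, 5a13a21, 70b0de0, 76671ab, 85a0e8f, b2408e5, b9994c7, c4bd9c3, cc05913, f6b372d}.
That is 13 commits.

13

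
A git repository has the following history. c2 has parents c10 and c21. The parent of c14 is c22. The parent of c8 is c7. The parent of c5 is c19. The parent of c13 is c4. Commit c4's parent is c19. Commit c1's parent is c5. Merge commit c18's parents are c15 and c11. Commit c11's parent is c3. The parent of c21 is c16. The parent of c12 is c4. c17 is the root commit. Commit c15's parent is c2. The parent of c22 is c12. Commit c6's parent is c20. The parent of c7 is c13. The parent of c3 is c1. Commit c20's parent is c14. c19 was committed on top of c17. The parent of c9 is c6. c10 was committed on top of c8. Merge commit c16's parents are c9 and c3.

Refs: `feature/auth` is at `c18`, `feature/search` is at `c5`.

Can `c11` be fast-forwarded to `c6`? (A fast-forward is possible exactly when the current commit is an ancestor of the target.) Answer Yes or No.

A fast-forward from c11 to c6 is possible iff c11 is an ancestor of c6.
Ancestors of c6: {c12, c14, c17, c19, c20, c22, c4, c6}.
c11 is not among them, so fast-forward is not possible.

No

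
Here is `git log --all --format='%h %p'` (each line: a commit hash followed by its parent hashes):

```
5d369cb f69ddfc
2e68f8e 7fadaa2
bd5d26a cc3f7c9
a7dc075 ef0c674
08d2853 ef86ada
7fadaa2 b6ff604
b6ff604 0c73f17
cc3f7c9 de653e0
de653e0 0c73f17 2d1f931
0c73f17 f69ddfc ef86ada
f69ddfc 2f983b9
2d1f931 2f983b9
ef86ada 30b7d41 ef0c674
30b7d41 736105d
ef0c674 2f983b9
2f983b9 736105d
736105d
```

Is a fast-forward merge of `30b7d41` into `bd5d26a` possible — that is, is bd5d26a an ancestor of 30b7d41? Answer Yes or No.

No

A fast-forward from bd5d26a to 30b7d41 is possible iff bd5d26a is an ancestor of 30b7d41.
Ancestors of 30b7d41: {30b7d41, 736105d}.
bd5d26a is not among them, so fast-forward is not possible.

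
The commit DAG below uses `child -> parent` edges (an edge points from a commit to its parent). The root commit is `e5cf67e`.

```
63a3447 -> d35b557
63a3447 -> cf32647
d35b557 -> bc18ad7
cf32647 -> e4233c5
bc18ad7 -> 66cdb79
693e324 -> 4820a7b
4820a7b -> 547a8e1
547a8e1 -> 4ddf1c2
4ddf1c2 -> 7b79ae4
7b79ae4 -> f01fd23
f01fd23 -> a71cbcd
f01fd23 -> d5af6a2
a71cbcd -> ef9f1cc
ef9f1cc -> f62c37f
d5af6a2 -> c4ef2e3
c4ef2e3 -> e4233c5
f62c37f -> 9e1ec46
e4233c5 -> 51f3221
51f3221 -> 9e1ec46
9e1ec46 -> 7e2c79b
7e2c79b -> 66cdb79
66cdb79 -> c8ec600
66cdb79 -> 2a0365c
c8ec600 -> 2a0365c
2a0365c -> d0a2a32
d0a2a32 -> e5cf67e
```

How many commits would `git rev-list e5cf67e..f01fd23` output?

Reachable from f01fd23: {2a0365c, 51f3221, 66cdb79, 7e2c79b, 9e1ec46, a71cbcd, c4ef2e3, c8ec600, d0a2a32, d5af6a2, e4233c5, e5cf67e, ef9f1cc, f01fd23, f62c37f}.
Reachable from e5cf67e: {e5cf67e}.
In f01fd23's history but not e5cf67e's: {2a0365c, 51f3221, 66cdb79, 7e2c79b, 9e1ec46, a71cbcd, c4ef2e3, c8ec600, d0a2a32, d5af6a2, e4233c5, ef9f1cc, f01fd23, f62c37f} — 14 commits.

14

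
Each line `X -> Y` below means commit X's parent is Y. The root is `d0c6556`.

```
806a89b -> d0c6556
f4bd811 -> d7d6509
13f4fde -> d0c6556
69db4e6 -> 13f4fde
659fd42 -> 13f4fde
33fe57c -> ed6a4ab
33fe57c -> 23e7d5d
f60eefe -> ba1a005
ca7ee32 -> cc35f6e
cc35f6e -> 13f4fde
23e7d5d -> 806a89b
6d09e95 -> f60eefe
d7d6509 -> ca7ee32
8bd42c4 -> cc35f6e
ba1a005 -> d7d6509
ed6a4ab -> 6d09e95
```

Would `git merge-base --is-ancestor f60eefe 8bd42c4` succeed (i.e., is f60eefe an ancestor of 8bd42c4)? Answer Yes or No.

Ancestors of 8bd42c4: {13f4fde, 8bd42c4, cc35f6e, d0c6556}.
f60eefe is not in that set, so it is not an ancestor of 8bd42c4.

No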